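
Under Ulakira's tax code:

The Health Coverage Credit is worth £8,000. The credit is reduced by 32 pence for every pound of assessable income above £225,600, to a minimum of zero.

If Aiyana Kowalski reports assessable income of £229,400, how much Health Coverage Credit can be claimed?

£6,784

Health Coverage Credit: 32% of the £3,800 excess over £225,600 is £1,216; credit = £8,000 − £1,216 = £6,784.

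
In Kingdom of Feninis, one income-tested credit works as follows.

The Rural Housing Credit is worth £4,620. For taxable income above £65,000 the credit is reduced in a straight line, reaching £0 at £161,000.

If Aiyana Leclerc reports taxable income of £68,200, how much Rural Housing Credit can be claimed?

£4,466

Rural Housing Credit: £68,200 is £3,200 into a £96,000 phase-out range, leaving 92,800/96,000 of the credit: £4,620 × 92,800/96,000 = £4,466.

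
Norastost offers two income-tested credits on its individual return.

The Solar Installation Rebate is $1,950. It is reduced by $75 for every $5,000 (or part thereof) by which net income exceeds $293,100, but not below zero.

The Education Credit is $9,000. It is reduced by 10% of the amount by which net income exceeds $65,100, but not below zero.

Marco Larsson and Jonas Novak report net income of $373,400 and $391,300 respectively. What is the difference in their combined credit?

$225

Marco ($373,400): Solar Installation Rebate: income exceeds $293,100 by $80,300, which is 17 full-or-partial $5,000 increments; reduction = 17 × $75 = $1,275, leaving $675. Education Credit: 10% of the $308,300 excess over $65,100 is $30,830 ≥ base, so the credit is $0. total $675 + $0 = $675
Jonas ($391,300): Solar Installation Rebate: income exceeds $293,100 by $98,200, which is 20 full-or-partial $5,000 increments; reduction = 20 × $75 = $1,500, leaving $450. Education Credit: 10% of the $326,200 excess over $65,100 is $32,620 ≥ base, so the credit is $0. total $450 + $0 = $450
Difference: |$675 − $450| = $225.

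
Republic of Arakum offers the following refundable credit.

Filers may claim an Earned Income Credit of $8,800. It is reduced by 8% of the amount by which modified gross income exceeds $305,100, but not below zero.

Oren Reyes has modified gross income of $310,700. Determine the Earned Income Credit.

$8,352

Earned Income Credit: 8% of the $5,600 excess over $305,100 is $448; credit = $8,800 − $448 = $8,352.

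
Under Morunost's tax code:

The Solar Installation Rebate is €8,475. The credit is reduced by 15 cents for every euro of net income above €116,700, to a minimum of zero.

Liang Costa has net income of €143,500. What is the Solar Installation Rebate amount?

€4,455

Solar Installation Rebate: 15% of the €26,800 excess over €116,700 is €4,020; credit = €8,475 − €4,020 = €4,455.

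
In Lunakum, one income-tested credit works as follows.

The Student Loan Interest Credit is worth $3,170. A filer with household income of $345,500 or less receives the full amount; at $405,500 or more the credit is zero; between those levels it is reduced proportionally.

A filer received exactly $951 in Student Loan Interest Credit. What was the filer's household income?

$951 is 951/3,170 of the full $3,170, so 2,219/3,170 of the $60,000 range has been used: income = $345,500 + $60,000 × 2,219/3,170 = $387,500.

$387,500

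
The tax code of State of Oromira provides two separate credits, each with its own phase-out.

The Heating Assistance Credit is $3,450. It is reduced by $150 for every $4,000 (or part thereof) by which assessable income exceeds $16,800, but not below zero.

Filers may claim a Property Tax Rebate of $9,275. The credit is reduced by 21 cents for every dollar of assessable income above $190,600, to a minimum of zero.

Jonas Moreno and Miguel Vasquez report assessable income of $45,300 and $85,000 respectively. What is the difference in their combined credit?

$1,500

Jonas ($45,300): Heating Assistance Credit: income exceeds $16,800 by $28,500, which is 8 full-or-partial $4,000 increments; reduction = 8 × $150 = $1,200, leaving $2,250. Property Tax Rebate: $45,300 is at or below the $190,600 threshold, so the full $9,275 applies. total $2,250 + $9,275 = $11,525
Miguel ($85,000): Heating Assistance Credit: income exceeds $16,800 by $68,200, which is 18 full-or-partial $4,000 increments; reduction = 18 × $150 = $2,700, leaving $750. Property Tax Rebate: $85,000 is at or below the $190,600 threshold, so the full $9,275 applies. total $750 + $9,275 = $10,025
Difference: |$11,525 − $10,025| = $1,500.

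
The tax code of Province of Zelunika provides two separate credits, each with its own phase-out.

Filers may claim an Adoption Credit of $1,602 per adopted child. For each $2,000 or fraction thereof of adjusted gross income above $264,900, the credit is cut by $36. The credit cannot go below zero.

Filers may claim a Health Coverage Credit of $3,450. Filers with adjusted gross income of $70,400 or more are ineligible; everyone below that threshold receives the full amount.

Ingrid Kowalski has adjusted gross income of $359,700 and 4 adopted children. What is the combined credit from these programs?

Adoption Credit: base = 4 × $1,602 = $6,408. income exceeds $264,900 by $94,800, which is 48 full-or-partial $2,000 increments; reduction = 48 × $36 = $1,728, leaving $4,680.
Health Coverage Credit: $359,700 meets or exceeds the $70,400 cutoff, so the credit is $0.
Total: $4,680 + $0 = $4,680.

$4,680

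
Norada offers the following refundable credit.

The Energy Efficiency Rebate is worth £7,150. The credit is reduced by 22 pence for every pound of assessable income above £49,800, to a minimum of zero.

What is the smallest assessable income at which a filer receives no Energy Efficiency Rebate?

The credit falls by 22% of each pound above £49,800, so it reaches zero when the excess is £7,150 / 22% = £32,500: income = £49,800 + £32,500 = £82,300.

£82,300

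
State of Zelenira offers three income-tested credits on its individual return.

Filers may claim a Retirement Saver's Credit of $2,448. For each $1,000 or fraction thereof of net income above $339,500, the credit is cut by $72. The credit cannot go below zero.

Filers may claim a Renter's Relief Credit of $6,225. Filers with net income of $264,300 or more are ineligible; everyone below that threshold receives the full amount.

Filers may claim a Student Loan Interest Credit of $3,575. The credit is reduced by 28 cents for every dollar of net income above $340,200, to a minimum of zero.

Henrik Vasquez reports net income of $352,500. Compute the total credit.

Retirement Saver's Credit: income exceeds $339,500 by $13,000, which is 13 full-or-partial $1,000 increments; reduction = 13 × $72 = $936, leaving $1,512.
Renter's Relief Credit: $352,500 meets or exceeds the $264,300 cutoff, so the credit is $0.
Student Loan Interest Credit: 28% of the $12,300 excess over $340,200 is $3,444; credit = $3,575 − $3,444 = $131.
Total: $1,512 + $0 + $131 = $1,643.

$1,643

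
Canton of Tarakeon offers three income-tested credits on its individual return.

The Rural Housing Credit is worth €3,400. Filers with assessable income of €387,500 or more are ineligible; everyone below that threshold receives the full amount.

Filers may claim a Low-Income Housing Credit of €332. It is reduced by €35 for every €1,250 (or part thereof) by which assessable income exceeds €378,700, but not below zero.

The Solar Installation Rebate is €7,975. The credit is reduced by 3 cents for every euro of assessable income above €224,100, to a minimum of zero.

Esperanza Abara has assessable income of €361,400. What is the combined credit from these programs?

Rural Housing Credit: €361,400 is below the €387,500 cutoff, so the full €3,400 applies.
Low-Income Housing Credit: €361,400 is at or below the €378,700 threshold, so the full €332 applies.
Solar Installation Rebate: 3% of the €137,300 excess over €224,100 is €4,119; credit = €7,975 − €4,119 = €3,856.
Total: €3,400 + €332 + €3,856 = €7,588.

€7,588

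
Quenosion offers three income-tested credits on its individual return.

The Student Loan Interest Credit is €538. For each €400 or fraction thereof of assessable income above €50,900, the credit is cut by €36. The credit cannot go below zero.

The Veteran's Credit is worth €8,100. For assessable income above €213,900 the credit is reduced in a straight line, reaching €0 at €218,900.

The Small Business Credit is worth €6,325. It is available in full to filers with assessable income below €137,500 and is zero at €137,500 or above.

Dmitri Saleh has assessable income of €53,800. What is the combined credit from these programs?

€14,675

Student Loan Interest Credit: income exceeds €50,900 by €2,900, which is 8 full-or-partial €400 increments; reduction = 8 × €36 = €288, leaving €250.
Veteran's Credit: €53,800 is at or below the €213,900 threshold, so the full €8,100 applies.
Small Business Credit: €53,800 is below the €137,500 cutoff, so the full €6,325 applies.
Total: €250 + €8,100 + €6,325 = €14,675.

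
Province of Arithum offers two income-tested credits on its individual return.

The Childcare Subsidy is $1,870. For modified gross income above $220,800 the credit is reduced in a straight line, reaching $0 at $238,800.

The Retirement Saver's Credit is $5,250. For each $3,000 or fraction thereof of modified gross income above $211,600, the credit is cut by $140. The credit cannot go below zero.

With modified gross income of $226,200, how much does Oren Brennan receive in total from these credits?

$5,859

Childcare Subsidy: $226,200 is $5,400 into a $18,000 phase-out range, leaving 12,600/18,000 of the credit: $1,870 × 12,600/18,000 = $1,309.
Retirement Saver's Credit: income exceeds $211,600 by $14,600, which is 5 full-or-partial $3,000 increments; reduction = 5 × $140 = $700, leaving $4,550.
Total: $1,309 + $4,550 = $5,859.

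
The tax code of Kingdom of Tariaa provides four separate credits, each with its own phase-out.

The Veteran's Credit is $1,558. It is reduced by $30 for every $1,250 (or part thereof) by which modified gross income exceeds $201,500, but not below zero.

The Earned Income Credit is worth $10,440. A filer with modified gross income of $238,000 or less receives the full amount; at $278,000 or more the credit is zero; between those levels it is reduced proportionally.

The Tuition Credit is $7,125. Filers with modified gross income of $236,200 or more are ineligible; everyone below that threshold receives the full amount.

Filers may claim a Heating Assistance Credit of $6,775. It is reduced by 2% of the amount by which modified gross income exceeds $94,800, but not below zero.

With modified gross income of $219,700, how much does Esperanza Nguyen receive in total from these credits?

$22,950

Veteran's Credit: income exceeds $201,500 by $18,200, which is 15 full-or-partial $1,250 increments; reduction = 15 × $30 = $450, leaving $1,108.
Earned Income Credit: $219,700 is at or below the $238,000 threshold, so the full $10,440 applies.
Tuition Credit: $219,700 is below the $236,200 cutoff, so the full $7,125 applies.
Heating Assistance Credit: 2% of the $124,900 excess over $94,800 is $2,498; credit = $6,775 − $2,498 = $4,277.
Total: $1,108 + $10,440 + $7,125 + $4,277 = $22,950.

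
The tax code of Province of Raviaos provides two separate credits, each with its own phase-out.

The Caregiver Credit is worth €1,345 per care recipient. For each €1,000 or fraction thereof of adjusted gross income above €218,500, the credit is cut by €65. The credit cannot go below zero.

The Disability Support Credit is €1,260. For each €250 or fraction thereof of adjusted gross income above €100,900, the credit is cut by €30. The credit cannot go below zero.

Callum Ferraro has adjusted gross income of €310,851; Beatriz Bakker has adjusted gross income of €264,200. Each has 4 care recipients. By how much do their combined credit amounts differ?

Callum (€310,851): Caregiver Credit: base = 4 × €1,345 = €5,380. income exceeds €218,500 by €92,351 → 93 increments × €65 = €6,045 ≥ base, so the credit is €0. Disability Support Credit: income exceeds €100,900 by €209,951 → 840 increments × €30 = €25,200 ≥ base, so the credit is €0. total €0 + €0 = €0
Beatriz (€264,200): Caregiver Credit: base = 4 × €1,345 = €5,380. income exceeds €218,500 by €45,700, which is 46 full-or-partial €1,000 increments; reduction = 46 × €65 = €2,990, leaving €2,390. Disability Support Credit: income exceeds €100,900 by €163,300 → 654 increments × €30 = €19,620 ≥ base, so the credit is €0. total €2,390 + €0 = €2,390
Difference: |€0 − €2,390| = €2,390.

€2,390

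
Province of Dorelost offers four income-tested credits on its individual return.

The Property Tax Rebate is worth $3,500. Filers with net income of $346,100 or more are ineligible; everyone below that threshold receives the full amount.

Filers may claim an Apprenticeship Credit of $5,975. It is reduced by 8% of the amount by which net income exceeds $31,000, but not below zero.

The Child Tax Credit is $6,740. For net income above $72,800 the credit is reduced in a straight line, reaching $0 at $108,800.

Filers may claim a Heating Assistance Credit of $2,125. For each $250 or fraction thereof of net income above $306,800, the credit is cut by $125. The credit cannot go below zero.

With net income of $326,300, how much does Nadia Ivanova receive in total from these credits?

Property Tax Rebate: $326,300 is below the $346,100 cutoff, so the full $3,500 applies.
Apprenticeship Credit: 8% of the $295,300 excess over $31,000 is $23,624 ≥ base, so the credit is $0.
Child Tax Credit: $326,300 is at or above $108,800, so the credit is $0.
Heating Assistance Credit: income exceeds $306,800 by $19,500 → 78 increments × $125 = $9,750 ≥ base, so the credit is $0.
Total: $3,500 + $0 + $0 + $0 = $3,500.

$3,500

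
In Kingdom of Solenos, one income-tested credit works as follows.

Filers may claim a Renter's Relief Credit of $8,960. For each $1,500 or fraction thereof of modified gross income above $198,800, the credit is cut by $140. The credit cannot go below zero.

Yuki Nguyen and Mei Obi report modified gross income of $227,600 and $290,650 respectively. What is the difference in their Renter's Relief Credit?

Yuki ($227,600): Renter's Relief Credit: income exceeds $198,800 by $28,800, which is 20 full-or-partial $1,500 increments; reduction = 20 × $140 = $2,800, leaving $6,160.
Mei ($290,650): Renter's Relief Credit: income exceeds $198,800 by $91,850, which is 62 full-or-partial $1,500 increments; reduction = 62 × $140 = $8,680, leaving $280.
Difference: |$6,160 − $280| = $5,880.

$5,880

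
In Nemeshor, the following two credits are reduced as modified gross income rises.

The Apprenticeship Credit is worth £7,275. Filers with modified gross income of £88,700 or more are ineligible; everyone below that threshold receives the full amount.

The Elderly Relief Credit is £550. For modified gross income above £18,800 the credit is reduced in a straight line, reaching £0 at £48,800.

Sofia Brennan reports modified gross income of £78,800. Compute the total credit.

Apprenticeship Credit: £78,800 is below the £88,700 cutoff, so the full £7,275 applies.
Elderly Relief Credit: £78,800 is at or above £48,800, so the credit is £0.
Total: £7,275 + £0 = £7,275.

£7,275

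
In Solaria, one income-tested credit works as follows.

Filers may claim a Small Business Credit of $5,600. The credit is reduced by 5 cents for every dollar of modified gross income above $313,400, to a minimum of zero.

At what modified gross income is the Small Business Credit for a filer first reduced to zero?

$425,400

The credit falls by 5% of each dollar above $313,400, so it reaches zero when the excess is $5,600 / 5% = $112,000: income = $313,400 + $112,000 = $425,400.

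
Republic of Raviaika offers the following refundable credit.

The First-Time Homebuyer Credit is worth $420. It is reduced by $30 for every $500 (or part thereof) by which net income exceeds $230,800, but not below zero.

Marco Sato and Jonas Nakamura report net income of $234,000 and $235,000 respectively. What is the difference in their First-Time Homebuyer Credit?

Marco ($234,000): First-Time Homebuyer Credit: income exceeds $230,800 by $3,200, which is 7 full-or-partial $500 increments; reduction = 7 × $30 = $210, leaving $210.
Jonas ($235,000): First-Time Homebuyer Credit: income exceeds $230,800 by $4,200, which is 9 full-or-partial $500 increments; reduction = 9 × $30 = $270, leaving $150.
Difference: |$210 − $150| = $60.

$60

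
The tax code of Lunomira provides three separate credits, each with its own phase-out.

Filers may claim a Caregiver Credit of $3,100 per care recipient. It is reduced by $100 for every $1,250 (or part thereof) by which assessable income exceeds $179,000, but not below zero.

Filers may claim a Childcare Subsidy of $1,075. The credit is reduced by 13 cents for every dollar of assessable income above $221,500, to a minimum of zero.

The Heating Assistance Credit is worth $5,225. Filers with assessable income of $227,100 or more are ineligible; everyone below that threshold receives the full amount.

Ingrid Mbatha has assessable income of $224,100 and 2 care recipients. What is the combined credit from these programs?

Caregiver Credit: base = 2 × $3,100 = $6,200. income exceeds $179,000 by $45,100, which is 37 full-or-partial $1,250 increments; reduction = 37 × $100 = $3,700, leaving $2,500.
Childcare Subsidy: 13% of the $2,600 excess over $221,500 is $338; credit = $1,075 − $338 = $737.
Heating Assistance Credit: $224,100 is below the $227,100 cutoff, so the full $5,225 applies.
Total: $2,500 + $737 + $5,225 = $8,462.

$8,462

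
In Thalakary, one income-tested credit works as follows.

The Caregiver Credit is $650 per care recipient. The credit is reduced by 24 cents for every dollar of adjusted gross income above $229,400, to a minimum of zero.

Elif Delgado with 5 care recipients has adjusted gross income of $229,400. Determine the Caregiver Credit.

Caregiver Credit: base = 5 × $650 = $3,250. $229,400 is at or below the $229,400 threshold, so the full $3,250 applies.

$3,250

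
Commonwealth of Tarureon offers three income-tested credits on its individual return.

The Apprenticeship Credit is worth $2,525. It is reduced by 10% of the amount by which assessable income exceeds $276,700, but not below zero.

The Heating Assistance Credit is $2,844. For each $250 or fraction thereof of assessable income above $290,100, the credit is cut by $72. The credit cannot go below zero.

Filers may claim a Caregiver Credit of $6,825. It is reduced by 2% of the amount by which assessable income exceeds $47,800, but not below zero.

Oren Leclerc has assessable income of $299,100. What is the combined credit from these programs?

$2,336

Apprenticeship Credit: 10% of the $22,400 excess over $276,700 is $2,240; credit = $2,525 − $2,240 = $285.
Heating Assistance Credit: income exceeds $290,100 by $9,000, which is 36 full-or-partial $250 increments; reduction = 36 × $72 = $2,592, leaving $252.
Caregiver Credit: 2% of the $251,300 excess over $47,800 is $5,026; credit = $6,825 − $5,026 = $1,799.
Total: $285 + $252 + $1,799 = $2,336.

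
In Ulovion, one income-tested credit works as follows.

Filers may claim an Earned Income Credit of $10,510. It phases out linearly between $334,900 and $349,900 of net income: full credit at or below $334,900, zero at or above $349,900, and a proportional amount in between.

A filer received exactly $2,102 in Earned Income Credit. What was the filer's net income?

$346,900

$2,102 is 2,102/10,510 of the full $10,510, so 8,408/10,510 of the $15,000 range has been used: income = $334,900 + $15,000 × 8,408/10,510 = $346,900.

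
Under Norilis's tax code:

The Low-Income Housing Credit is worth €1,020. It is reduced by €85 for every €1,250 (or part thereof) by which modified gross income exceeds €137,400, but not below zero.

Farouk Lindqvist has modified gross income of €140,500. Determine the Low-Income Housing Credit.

€765

Low-Income Housing Credit: income exceeds €137,400 by €3,100, which is 3 full-or-partial €1,250 increments; reduction = 3 × €85 = €255, leaving €765.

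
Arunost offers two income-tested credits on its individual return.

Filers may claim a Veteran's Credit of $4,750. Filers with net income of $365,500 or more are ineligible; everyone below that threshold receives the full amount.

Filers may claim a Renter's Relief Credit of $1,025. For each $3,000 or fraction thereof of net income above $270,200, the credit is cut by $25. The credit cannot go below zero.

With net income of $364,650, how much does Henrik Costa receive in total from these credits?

$4,975

Veteran's Credit: $364,650 is below the $365,500 cutoff, so the full $4,750 applies.
Renter's Relief Credit: income exceeds $270,200 by $94,450, which is 32 full-or-partial $3,000 increments; reduction = 32 × $25 = $800, leaving $225.
Total: $4,750 + $225 = $4,975.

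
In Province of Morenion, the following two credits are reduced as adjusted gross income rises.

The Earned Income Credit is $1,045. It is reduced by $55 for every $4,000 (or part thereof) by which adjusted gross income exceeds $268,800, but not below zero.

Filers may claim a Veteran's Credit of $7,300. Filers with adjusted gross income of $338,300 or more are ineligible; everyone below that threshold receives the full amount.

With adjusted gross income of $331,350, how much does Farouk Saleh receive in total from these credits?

Earned Income Credit: income exceeds $268,800 by $62,550, which is 16 full-or-partial $4,000 increments; reduction = 16 × $55 = $880, leaving $165.
Veteran's Credit: $331,350 is below the $338,300 cutoff, so the full $7,300 applies.
Total: $165 + $7,300 = $7,465.

$7,465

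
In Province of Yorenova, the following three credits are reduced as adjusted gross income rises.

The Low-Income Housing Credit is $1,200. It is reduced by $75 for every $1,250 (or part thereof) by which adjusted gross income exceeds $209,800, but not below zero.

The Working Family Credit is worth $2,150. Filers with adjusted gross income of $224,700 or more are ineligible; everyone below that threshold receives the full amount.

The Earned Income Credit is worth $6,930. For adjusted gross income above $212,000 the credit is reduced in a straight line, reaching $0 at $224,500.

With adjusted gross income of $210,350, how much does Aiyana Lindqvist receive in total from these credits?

Low-Income Housing Credit: income exceeds $209,800 by $550, which is 1 full-or-partial $1,250 increment; reduction = 1 × $75 = $75, leaving $1,125.
Working Family Credit: $210,350 is below the $224,700 cutoff, so the full $2,150 applies.
Earned Income Credit: $210,350 is at or below the $212,000 threshold, so the full $6,930 applies.
Total: $1,125 + $2,150 + $6,930 = $10,205.

$10,205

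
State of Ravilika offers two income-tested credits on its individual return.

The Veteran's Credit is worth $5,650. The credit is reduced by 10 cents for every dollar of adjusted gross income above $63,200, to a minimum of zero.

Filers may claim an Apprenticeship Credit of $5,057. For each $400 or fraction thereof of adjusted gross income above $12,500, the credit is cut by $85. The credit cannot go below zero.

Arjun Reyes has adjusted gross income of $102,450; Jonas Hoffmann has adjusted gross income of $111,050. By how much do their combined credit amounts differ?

$860

Arjun ($102,450): Veteran's Credit: 10% of the $39,250 excess over $63,200 is $3,925; credit = $5,650 − $3,925 = $1,725. Apprenticeship Credit: income exceeds $12,500 by $89,950 → 225 increments × $85 = $19,125 ≥ base, so the credit is $0. total $1,725 + $0 = $1,725
Jonas ($111,050): Veteran's Credit: 10% of the $47,850 excess over $63,200 is $4,785; credit = $5,650 − $4,785 = $865. Apprenticeship Credit: income exceeds $12,500 by $98,550 → 247 increments × $85 = $20,995 ≥ base, so the credit is $0. total $865 + $0 = $865
Difference: |$1,725 − $865| = $860.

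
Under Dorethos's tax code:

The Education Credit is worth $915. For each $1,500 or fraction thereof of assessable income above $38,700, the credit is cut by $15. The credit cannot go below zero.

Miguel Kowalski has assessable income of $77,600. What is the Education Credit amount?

Education Credit: income exceeds $38,700 by $38,900, which is 26 full-or-partial $1,500 increments; reduction = 26 × $15 = $390, leaving $525.

$525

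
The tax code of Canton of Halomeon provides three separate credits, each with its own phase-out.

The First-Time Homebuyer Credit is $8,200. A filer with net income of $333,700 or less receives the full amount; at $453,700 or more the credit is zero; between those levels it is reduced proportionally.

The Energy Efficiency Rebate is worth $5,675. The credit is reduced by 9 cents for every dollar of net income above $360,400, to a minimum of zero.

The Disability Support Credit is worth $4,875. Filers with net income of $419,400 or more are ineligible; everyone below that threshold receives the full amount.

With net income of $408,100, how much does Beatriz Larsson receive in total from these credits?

$9,373

First-Time Homebuyer Credit: $408,100 is $74,400 into a $120,000 phase-out range, leaving 45,600/120,000 of the credit: $8,200 × 45,600/120,000 = $3,116.
Energy Efficiency Rebate: 9% of the $47,700 excess over $360,400 is $4,293; credit = $5,675 − $4,293 = $1,382.
Disability Support Credit: $408,100 is below the $419,400 cutoff, so the full $4,875 applies.
Total: $3,116 + $1,382 + $4,875 = $9,373.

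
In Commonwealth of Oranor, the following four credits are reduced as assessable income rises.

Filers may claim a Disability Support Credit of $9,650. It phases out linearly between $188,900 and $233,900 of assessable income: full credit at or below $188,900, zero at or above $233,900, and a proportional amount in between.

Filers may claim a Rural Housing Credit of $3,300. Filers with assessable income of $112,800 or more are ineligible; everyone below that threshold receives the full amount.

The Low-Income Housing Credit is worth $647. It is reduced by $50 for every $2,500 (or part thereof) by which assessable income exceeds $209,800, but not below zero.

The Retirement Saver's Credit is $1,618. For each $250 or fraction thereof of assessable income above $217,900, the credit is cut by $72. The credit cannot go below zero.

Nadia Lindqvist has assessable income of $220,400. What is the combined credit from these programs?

Disability Support Credit: $220,400 is $31,500 into a $45,000 phase-out range, leaving 13,500/45,000 of the credit: $9,650 × 13,500/45,000 = $2,895.
Rural Housing Credit: $220,400 meets or exceeds the $112,800 cutoff, so the credit is $0.
Low-Income Housing Credit: income exceeds $209,800 by $10,600, which is 5 full-or-partial $2,500 increments; reduction = 5 × $50 = $250, leaving $397.
Retirement Saver's Credit: income exceeds $217,900 by $2,500, which is 10 full-or-partial $250 increments; reduction = 10 × $72 = $720, leaving $898.
Total: $2,895 + $0 + $397 + $898 = $4,190.

$4,190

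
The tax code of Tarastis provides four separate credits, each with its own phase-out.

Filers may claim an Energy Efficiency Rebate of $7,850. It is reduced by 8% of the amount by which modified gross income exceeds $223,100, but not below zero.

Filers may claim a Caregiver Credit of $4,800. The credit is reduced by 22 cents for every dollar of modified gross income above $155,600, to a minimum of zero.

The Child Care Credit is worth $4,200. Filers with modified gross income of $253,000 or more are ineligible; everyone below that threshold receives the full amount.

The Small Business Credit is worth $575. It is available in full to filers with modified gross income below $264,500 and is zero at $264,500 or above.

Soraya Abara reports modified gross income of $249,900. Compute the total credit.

Energy Efficiency Rebate: 8% of the $26,800 excess over $223,100 is $2,144; credit = $7,850 − $2,144 = $5,706.
Caregiver Credit: 22% of the $94,300 excess over $155,600 is $20,746 ≥ base, so the credit is $0.
Child Care Credit: $249,900 is below the $253,000 cutoff, so the full $4,200 applies.
Small Business Credit: $249,900 is below the $264,500 cutoff, so the full $575 applies.
Total: $5,706 + $0 + $4,200 + $575 = $10,481.

$10,481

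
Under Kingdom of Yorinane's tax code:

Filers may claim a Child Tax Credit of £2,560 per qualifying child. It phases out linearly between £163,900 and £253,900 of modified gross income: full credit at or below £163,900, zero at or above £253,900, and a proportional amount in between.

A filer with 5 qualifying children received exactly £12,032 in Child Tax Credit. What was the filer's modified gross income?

£169,300

Full credit = 5 × £2,560 = £12,800.
£12,032 is 12,032/12,800 of the full £12,800, so 768/12,800 of the £90,000 range has been used: income = £163,900 + £90,000 × 768/12,800 = £169,300.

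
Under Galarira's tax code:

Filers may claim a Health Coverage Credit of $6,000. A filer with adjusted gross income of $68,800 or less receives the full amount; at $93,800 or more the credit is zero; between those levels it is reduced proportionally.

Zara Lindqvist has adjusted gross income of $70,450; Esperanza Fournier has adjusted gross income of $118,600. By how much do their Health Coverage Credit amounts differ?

Zara ($70,450): Health Coverage Credit: $70,450 is $1,650 into a $25,000 phase-out range, leaving 23,350/25,000 of the credit: $6,000 × 23,350/25,000 = $5,604.
Esperanza ($118,600): Health Coverage Credit: $118,600 is at or above $93,800, so the credit is $0.
Difference: |$5,604 − $0| = $5,604.

$5,604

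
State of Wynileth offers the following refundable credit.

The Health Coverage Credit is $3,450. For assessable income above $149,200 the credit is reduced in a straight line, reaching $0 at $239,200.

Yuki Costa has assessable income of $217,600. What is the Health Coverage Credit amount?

$828

Health Coverage Credit: $217,600 is $68,400 into a $90,000 phase-out range, leaving 21,600/90,000 of the credit: $3,450 × 21,600/90,000 = $828.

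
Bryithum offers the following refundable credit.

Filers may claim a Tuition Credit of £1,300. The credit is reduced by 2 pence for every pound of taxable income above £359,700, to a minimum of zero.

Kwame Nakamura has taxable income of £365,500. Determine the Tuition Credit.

£1,184

Tuition Credit: 2% of the £5,800 excess over £359,700 is £116; credit = £1,300 − £116 = £1,184.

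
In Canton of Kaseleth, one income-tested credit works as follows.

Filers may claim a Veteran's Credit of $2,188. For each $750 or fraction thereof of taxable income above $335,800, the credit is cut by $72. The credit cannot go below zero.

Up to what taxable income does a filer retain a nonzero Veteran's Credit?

After 30 increments the reduction is 30 × $72 = $2,160, leaving $28; one more increment wipes it out. Increment 30 ends at excess 30 × $750 = $22,500, so the highest qualifying income is $335,800 + $22,500 = $358,300.

$358,300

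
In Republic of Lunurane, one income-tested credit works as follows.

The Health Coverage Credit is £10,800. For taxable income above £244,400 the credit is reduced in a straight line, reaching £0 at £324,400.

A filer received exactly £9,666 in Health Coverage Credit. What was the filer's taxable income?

£9,666 is 9,666/10,800 of the full £10,800, so 1,134/10,800 of the £80,000 range has been used: income = £244,400 + £80,000 × 1,134/10,800 = £252,800.

£252,800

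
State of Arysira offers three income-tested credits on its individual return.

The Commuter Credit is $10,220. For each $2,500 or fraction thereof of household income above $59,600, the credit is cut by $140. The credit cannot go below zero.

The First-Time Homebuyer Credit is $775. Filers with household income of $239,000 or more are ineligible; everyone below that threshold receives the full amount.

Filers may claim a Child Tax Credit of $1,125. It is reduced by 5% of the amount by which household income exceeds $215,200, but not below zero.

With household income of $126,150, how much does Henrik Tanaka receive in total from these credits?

$8,340

Commuter Credit: income exceeds $59,600 by $66,550, which is 27 full-or-partial $2,500 increments; reduction = 27 × $140 = $3,780, leaving $6,440.
First-Time Homebuyer Credit: $126,150 is below the $239,000 cutoff, so the full $775 applies.
Child Tax Credit: $126,150 is at or below the $215,200 threshold, so the full $1,125 applies.
Total: $6,440 + $775 + $1,125 = $8,340.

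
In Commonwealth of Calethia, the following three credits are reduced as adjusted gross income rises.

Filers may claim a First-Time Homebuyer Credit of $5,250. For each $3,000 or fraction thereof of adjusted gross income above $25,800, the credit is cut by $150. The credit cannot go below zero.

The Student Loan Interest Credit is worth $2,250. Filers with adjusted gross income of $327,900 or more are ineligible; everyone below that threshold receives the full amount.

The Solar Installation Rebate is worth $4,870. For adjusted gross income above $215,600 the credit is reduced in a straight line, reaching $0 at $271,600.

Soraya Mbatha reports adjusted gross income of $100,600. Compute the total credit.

First-Time Homebuyer Credit: income exceeds $25,800 by $74,800, which is 25 full-or-partial $3,000 increments; reduction = 25 × $150 = $3,750, leaving $1,500.
Student Loan Interest Credit: $100,600 is below the $327,900 cutoff, so the full $2,250 applies.
Solar Installation Rebate: $100,600 is at or below the $215,600 threshold, so the full $4,870 applies.
Total: $1,500 + $2,250 + $4,870 = $8,620.

$8,620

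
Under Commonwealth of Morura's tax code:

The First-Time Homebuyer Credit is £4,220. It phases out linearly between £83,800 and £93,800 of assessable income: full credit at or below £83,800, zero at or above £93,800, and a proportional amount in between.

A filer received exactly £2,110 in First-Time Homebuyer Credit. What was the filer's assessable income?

£88,800

£2,110 is 2,110/4,220 of the full £4,220, so 2,110/4,220 of the £10,000 range has been used: income = £83,800 + £10,000 × 2,110/4,220 = £88,800.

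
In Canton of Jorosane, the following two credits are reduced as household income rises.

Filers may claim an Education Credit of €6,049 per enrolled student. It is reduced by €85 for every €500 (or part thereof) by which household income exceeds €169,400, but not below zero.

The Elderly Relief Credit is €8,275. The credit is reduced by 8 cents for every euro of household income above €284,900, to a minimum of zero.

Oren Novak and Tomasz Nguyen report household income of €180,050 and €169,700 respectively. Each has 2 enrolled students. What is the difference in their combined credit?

Oren (€180,050): Education Credit: base = 2 × €6,049 = €12,098. income exceeds €169,400 by €10,650, which is 22 full-or-partial €500 increments; reduction = 22 × €85 = €1,870, leaving €10,228. Elderly Relief Credit: €180,050 is at or below the €284,900 threshold, so the full €8,275 applies. total €10,228 + €8,275 = €18,503
Tomasz (€169,700): Education Credit: base = 2 × €6,049 = €12,098. income exceeds €169,400 by €300, which is 1 full-or-partial €500 increment; reduction = 1 × €85 = €85, leaving €12,013. Elderly Relief Credit: €169,700 is at or below the €284,900 threshold, so the full €8,275 applies. total €12,013 + €8,275 = €20,288
Difference: |€18,503 − €20,288| = €1,785.

€1,785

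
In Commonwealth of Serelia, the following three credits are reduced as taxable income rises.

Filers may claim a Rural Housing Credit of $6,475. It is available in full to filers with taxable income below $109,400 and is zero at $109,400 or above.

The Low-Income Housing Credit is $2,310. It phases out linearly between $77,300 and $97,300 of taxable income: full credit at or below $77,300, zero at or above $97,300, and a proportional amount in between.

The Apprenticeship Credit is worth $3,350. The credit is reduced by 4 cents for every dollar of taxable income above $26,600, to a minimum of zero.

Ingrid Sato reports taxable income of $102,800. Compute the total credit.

Rural Housing Credit: $102,800 is below the $109,400 cutoff, so the full $6,475 applies.
Low-Income Housing Credit: $102,800 is at or above $97,300, so the credit is $0.
Apprenticeship Credit: 4% of the $76,200 excess over $26,600 is $3,048; credit = $3,350 − $3,048 = $302.
Total: $6,475 + $0 + $302 = $6,777.

$6,777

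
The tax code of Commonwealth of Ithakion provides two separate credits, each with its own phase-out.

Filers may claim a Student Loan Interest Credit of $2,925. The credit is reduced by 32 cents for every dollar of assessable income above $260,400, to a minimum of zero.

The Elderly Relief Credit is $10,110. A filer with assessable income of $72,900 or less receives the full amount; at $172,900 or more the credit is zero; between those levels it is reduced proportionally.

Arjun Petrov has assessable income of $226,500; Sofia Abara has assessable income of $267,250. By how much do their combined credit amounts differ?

Arjun ($226,500): Student Loan Interest Credit: $226,500 is at or below the $260,400 threshold, so the full $2,925 applies. Elderly Relief Credit: $226,500 is at or above $172,900, so the credit is $0. total $2,925 + $0 = $2,925
Sofia ($267,250): Student Loan Interest Credit: 32% of the $6,850 excess over $260,400 is $2,192; credit = $2,925 − $2,192 = $733. Elderly Relief Credit: $267,250 is at or above $172,900, so the credit is $0. total $733 + $0 = $733
Difference: |$2,925 − $733| = $2,192.

$2,192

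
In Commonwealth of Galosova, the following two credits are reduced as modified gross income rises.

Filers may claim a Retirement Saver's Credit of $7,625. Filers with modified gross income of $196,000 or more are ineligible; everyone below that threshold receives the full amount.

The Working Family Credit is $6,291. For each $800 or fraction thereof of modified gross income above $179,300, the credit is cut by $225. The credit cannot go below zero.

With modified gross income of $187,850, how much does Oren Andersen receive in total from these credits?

Retirement Saver's Credit: $187,850 is below the $196,000 cutoff, so the full $7,625 applies.
Working Family Credit: income exceeds $179,300 by $8,550, which is 11 full-or-partial $800 increments; reduction = 11 × $225 = $2,475, leaving $3,816.
Total: $7,625 + $3,816 = $11,441.

$11,441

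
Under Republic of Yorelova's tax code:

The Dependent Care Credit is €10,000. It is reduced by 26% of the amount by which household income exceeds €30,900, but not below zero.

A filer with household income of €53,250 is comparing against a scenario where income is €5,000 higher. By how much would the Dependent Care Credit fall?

€1,300

At €53,250 — 26% of the €22,350 excess over €30,900 is €5,811; credit = €10,000 − €5,811 = €4,189.
At €58,250 — 26% of the €27,350 excess over €30,900 is €7,111; credit = €10,000 − €7,111 = €2,889.
Lost: €4,189 − €2,889 = €1,300.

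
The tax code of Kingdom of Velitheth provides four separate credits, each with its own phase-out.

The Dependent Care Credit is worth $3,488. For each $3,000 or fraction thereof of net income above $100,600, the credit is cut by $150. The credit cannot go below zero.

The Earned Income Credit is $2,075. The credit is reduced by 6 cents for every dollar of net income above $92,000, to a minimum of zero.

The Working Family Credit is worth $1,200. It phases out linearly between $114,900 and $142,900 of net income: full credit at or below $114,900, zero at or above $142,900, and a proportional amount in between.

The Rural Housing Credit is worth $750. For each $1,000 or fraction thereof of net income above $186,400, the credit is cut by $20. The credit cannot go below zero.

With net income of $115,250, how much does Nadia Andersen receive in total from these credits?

$5,353

Dependent Care Credit: income exceeds $100,600 by $14,650, which is 5 full-or-partial $3,000 increments; reduction = 5 × $150 = $750, leaving $2,738.
Earned Income Credit: 6% of the $23,250 excess over $92,000 is $1,395; credit = $2,075 − $1,395 = $680.
Working Family Credit: $115,250 is $350 into a $28,000 phase-out range, leaving 27,650/28,000 of the credit: $1,200 × 27,650/28,000 = $1,185.
Rural Housing Credit: $115,250 is at or below the $186,400 threshold, so the full $750 applies.
Total: $2,738 + $680 + $1,185 + $750 = $5,353.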